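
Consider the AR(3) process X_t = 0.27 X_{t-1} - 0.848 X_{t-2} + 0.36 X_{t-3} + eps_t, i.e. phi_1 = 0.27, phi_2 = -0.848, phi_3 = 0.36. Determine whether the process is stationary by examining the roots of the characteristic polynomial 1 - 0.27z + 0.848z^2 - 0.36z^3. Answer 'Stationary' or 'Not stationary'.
\text{Stationary}

The AR(p) characteristic polynomial is P(z) = 1 - 0.27z + 0.848z^2 - 0.36z^3.
Stationarity requires all roots to lie outside the unit circle, i.e. |z| > 1 for every root.
Degree 3: look for a simple real root z0 first, then factor out (1 - z/z0) and solve the remaining quadratic.
Testing z0 = 2.5: P(2.5) = 1 + (-0.27)(2.5) + (0.848)(2.5)^2 + (-0.36)(2.5)^3
  = 1 + (-0.675) + (5.3) + (-5.625) = 0.  So z_0 = 2.5 is a root, |z_0| = 2.5.
Divide out the factor (1 - 0.4 z) = (1 - z/z0) (since 1/z0 = 0.4):
  P(z) = (1 - 0.4 z)(1 + (0.13) z + (0.9) z^2)
  [check: z-coef 0.13 - (0.4) = -0.27; z^2-coef 0.9 - (0.4)(0.13) = 0.848; z^3-coef -(0.4)(0.9) = -0.36.]
Remaining roots from the quadratic factor 1 + (0.13) z + (0.9) z^2:
  Set 1 + (0.13) z + (0.9) z^2 = 0, i.e. a z^2 + b z + c = 0 with a = 0.9, b = 0.13, c = 1.
  Discriminant D = b^2 - 4ac = (0.13)^2 - 4*(0.9)*1 = 0.0169 - (3.6) = -3.5831.
  D < 0, so the roots are the complex-conjugate pair z = (-b +/- i sqrt(-D)) / (2a) = -0.0722 +/- 1.0516i.
  For a conjugate pair |z|^2 = z * conj(z) = (product of roots) = c/a = 1/(0.9) = 1.111111, so |z| = sqrt(1.111111) = 1.0541 for both roots.
Moduli of all roots: 2.5000, 1.0541, 1.0541.
All moduli strictly greater than 1? Yes.
Verdict: Stationary.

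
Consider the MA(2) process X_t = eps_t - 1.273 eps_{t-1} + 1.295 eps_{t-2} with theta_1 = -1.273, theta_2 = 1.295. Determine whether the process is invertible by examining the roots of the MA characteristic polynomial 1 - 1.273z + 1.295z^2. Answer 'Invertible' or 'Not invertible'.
\text{Not invertible}

The MA(q) characteristic polynomial is P(z) = 1 - 1.273z + 1.295z^2.
Invertibility requires all roots to lie outside the unit circle, i.e. |z| > 1 for every root.
Set 1 + (-1.273) z + (1.295) z^2 = 0, i.e. a z^2 + b z + c = 0 with a = 1.295, b = -1.273, c = 1.
Discriminant D = b^2 - 4ac = (-1.273)^2 - 4*(1.295)*1 = 1.620529 - (5.18) = -3.559471.
D < 0, so the roots are the complex-conjugate pair z = (-b +/- i sqrt(-D)) / (2a) = 0.4915 +/- 0.7284i.
For a conjugate pair |z|^2 = z * conj(z) = (product of roots) = c/a = 1/(1.295) = 0.772201, so |z| = sqrt(0.772201) = 0.8787 for both roots.
Moduli of all roots: 0.8787, 0.8787.
All moduli strictly greater than 1? No.
Verdict: Not invertible.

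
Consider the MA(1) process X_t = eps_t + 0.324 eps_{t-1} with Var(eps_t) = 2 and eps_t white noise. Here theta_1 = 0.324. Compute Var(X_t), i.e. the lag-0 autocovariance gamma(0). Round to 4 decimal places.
\gamma(0) = 2.2100

For an MA(q) process X_t = eps_t + sum_i theta_i eps_{t-i} with
Var(eps_t) = sigma^2, the variance is
  gamma(0) = sigma^2 * (1 + sum_i theta_i^2).
  sum_i theta_i^2 = (0.324)^2 = 0.104976.
  gamma(0) = 2 * (1 + 0.104976) = 2 * 1.104976 = 2.209952, which rounds to 2.2100.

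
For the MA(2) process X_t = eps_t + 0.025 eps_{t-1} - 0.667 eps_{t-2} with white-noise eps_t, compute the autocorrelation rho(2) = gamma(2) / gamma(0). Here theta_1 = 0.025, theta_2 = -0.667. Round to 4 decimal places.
\rho(2) = -0.4614

For an MA(q) process with theta_0 = 1, the autocovariance is
  gamma(k) = sigma^2 * sum_{i=0..q-k} theta_i * theta_{i+k},
and rho(k) = gamma(k) / gamma(0). Sigma^2 cancels.
  numerator   = (1)*(-0.667) = -0.667.
  denominator = (1)^2 + (0.025)^2 + (-0.667)^2 = 1.445514.
  rho(2) = -0.667 / 1.445514 = -0.4614.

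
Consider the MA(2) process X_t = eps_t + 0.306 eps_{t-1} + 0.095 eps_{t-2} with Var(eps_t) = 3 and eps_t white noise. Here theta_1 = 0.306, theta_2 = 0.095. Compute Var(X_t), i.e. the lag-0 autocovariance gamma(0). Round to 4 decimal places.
\gamma(0) = 3.3080

For an MA(q) process X_t = eps_t + sum_i theta_i eps_{t-i} with
Var(eps_t) = sigma^2, the variance is
  gamma(0) = sigma^2 * (1 + sum_i theta_i^2).
  sum_i theta_i^2 = (0.306)^2 + (0.095)^2 = 0.093636 + 0.009025 = 0.102661.
  gamma(0) = 3 * (1 + 0.102661) = 3 * 1.102661 = 3.307983, which rounds to 3.3080.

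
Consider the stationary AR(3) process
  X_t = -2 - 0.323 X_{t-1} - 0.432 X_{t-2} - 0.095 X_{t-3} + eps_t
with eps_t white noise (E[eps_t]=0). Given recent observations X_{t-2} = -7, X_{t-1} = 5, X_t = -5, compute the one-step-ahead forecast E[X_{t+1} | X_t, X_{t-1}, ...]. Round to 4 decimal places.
E[X_{t+1} \mid \mathcal F_t] = -1.8800

For an AR(p) model X_t = c + sum_i phi_i X_{t-i} + eps_t, the
one-step-ahead conditional mean is
  E[X_{t+1} | X_t, ...] = c + sum_i phi_i X_{t+1-i}.
Substitute known values:
  E[X_{t+1} | ...] = -2 + (-0.323) * (-5) + (-0.432) * (5) + (-0.095) * (-7)
                   = -1.8800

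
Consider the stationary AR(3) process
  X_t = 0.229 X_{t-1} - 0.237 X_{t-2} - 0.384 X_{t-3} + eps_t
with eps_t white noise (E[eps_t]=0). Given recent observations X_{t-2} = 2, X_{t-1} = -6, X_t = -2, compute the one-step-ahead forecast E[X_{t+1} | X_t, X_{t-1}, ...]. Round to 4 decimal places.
E[X_{t+1} \mid \mathcal F_t] = 0.1960

For an AR(p) model X_t = c + sum_i phi_i X_{t-i} + eps_t, the
one-step-ahead conditional mean is
  E[X_{t+1} | X_t, ...] = c + sum_i phi_i X_{t+1-i}.
Substitute known values:
  E[X_{t+1} | ...] = (0.229) * (-2) + (-0.237) * (-6) + (-0.384) * (2)
                   = 0.1960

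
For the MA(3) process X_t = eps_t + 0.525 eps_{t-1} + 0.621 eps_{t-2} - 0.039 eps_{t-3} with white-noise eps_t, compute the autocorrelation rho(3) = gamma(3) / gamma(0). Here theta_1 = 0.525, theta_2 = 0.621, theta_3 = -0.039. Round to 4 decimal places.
\rho(3) = -0.0235

For an MA(q) process with theta_0 = 1, the autocovariance is
  gamma(k) = sigma^2 * sum_{i=0..q-k} theta_i * theta_{i+k},
and rho(k) = gamma(k) / gamma(0). Sigma^2 cancels.
  numerator   = (1)*(-0.039) = -0.039.
  denominator = (1)^2 + (0.525)^2 + (0.621)^2 + (-0.039)^2 = 1.662787.
  rho(3) = -0.039 / 1.662787 = -0.0235.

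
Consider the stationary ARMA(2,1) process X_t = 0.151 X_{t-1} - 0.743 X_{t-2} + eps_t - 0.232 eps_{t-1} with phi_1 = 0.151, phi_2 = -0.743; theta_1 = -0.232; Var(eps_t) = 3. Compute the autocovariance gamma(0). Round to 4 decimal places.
\gamma(0) = 6.8398

Multiply the model equation by X_{t-k} and take expectations. With theta_0 = psi_0 = 1 and psi_j the MA(infinity) weights, this gives
  gamma(k) - sum_i phi_i gamma(k-i) = c_k,
  c_k = sigma^2 * sum_{j=k..q} theta_j psi_{j-k}   (c_k = 0 for k > q),
using gamma(-m) = gamma(m).
psi-weights needed (psi_j = theta_j + sum_i phi_i psi_{j-i}):
  psi_1 = theta_1 + phi_1 = -0.232 + (0.151) = -0.081
Right-hand sides:
  c_0 = sigma^2 (1 + theta_1 psi_1) = 3 * (1 + (-0.232)(-0.081)) = 3 * 1.018792 = 3.056376
  c_1 = sigma^2 theta_1 = 3 * (-0.232) = -0.696
  c_2 = 0
Equations for k = 0, 1, 2 (AR order 2, c_2 = 0):
  (E0) gamma(0) = phi_1 gamma(1) + phi_2 gamma(2) + c_0
  (E1) gamma(1) = phi_1 gamma(0) + phi_2 gamma(1) + c_1
  (E2) gamma(2) = phi_1 gamma(1) + phi_2 gamma(0)
From (E1): gamma(1) = A gamma(0) + B with
  A = phi_1 / (1 - phi_2) = 0.151 / 1.743 = 0.086632,   B = c_1 / (1 - phi_2) = -0.696 / 1.743 = -0.399312.
Insert (E2) into (E0): gamma(0) (1 - phi_2^2) = phi_1 (1 + phi_2) gamma(1) + c_0.
  phi_1 (1 + phi_2) = (0.151)(0.257) = 0.038807,   1 - phi_2^2 = 0.447951.
Replace gamma(1) by A gamma(0) + B and collect gamma(0):
  gamma(0) [0.447951 - (0.038807)(0.086632)] = (0.038807)(-0.399312) + 3.056376
  gamma(0) * 0.444589 = 3.04088
  gamma(0) = 3.04088 / 0.444589 = 6.839754.
Therefore gamma(0) = 6.8398 (to 4 decimal places).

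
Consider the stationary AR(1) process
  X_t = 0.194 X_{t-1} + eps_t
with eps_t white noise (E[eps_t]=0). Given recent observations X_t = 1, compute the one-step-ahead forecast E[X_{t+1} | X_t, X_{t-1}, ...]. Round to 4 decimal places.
E[X_{t+1} \mid \mathcal F_t] = 0.1940

For an AR(p) model X_t = c + sum_i phi_i X_{t-i} + eps_t, the
one-step-ahead conditional mean is
  E[X_{t+1} | X_t, ...] = c + sum_i phi_i X_{t+1-i}.
Substitute known values:
  E[X_{t+1} | ...] = (0.194) * (1)
                   = 0.1940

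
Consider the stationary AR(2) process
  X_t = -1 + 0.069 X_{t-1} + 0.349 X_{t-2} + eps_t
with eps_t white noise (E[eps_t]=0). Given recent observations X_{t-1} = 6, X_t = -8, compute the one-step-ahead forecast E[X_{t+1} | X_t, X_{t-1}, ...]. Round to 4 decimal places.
E[X_{t+1} \mid \mathcal F_t] = 0.5420

For an AR(p) model X_t = c + sum_i phi_i X_{t-i} + eps_t, the
one-step-ahead conditional mean is
  E[X_{t+1} | X_t, ...] = c + sum_i phi_i X_{t+1-i}.
Substitute known values:
  E[X_{t+1} | ...] = -1 + (0.069) * (-8) + (0.349) * (6)
                   = 0.5420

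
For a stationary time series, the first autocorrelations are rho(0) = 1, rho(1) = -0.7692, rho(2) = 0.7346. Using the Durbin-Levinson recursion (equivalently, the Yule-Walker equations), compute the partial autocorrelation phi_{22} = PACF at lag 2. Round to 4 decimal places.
\phi_{22} = 0.3500

The PACF at lag k is phi_{kk}, the last component of the solution
to the Yule-Walker system G_k phi = r_k where
  (G_k)_{ij} = rho(|i - j|), (r_k)_i = rho(i), i,j = 1..k.
Equivalently, Durbin-Levinson gives phi_{kk} iteratively:
  phi_{11} = rho(1)
  phi_{kk} = [rho(k) - sum_{j=1..k-1} phi_{k-1,j} rho(k-j)]
            / [1 - sum_{j=1..k-1} phi_{k-1,j} rho(j)],
  phi_{k,j} = phi_{k-1,j} - phi_{kk} phi_{k-1,k-j},  j = 1..k-1.
Step k = 1:
  phi_11 = rho(1) = -0.7692.
Step k = 2:
  phi_22 = [rho(2) - phi_11 rho(1)] / [1 - phi_11 rho(1)] = [0.7346 - (-0.7692)(-0.7692)] / [1 - (-0.7692)(-0.7692)]
         = 0.14293136 / 0.40833136 = 0.35.
Therefore phi_{22} = 0.3500.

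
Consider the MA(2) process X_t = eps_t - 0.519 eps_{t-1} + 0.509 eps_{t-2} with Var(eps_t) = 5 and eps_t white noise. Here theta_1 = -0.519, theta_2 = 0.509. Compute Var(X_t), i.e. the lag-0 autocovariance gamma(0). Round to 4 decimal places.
\gamma(0) = 7.6422

For an MA(q) process X_t = eps_t + sum_i theta_i eps_{t-i} with
Var(eps_t) = sigma^2, the variance is
  gamma(0) = sigma^2 * (1 + sum_i theta_i^2).
  sum_i theta_i^2 = (-0.519)^2 + (0.509)^2 = 0.269361 + 0.259081 = 0.528442.
  gamma(0) = 5 * (1 + 0.528442) = 5 * 1.528442 = 7.64221, which rounds to 7.6422.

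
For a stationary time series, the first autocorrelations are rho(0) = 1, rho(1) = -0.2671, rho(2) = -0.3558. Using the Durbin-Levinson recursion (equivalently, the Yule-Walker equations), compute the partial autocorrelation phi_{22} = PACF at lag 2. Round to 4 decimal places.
\phi_{22} = -0.4600

The PACF at lag k is phi_{kk}, the last component of the solution
to the Yule-Walker system G_k phi = r_k where
  (G_k)_{ij} = rho(|i - j|), (r_k)_i = rho(i), i,j = 1..k.
Equivalently, Durbin-Levinson gives phi_{kk} iteratively:
  phi_{11} = rho(1)
  phi_{kk} = [rho(k) - sum_{j=1..k-1} phi_{k-1,j} rho(k-j)]
            / [1 - sum_{j=1..k-1} phi_{k-1,j} rho(j)],
  phi_{k,j} = phi_{k-1,j} - phi_{kk} phi_{k-1,k-j},  j = 1..k-1.
Step k = 1:
  phi_11 = rho(1) = -0.2671.
Step k = 2:
  phi_22 = [rho(2) - phi_11 rho(1)] / [1 - phi_11 rho(1)] = [-0.3558 - (-0.2671)(-0.2671)] / [1 - (-0.2671)(-0.2671)]
         = -0.42714241 / 0.92865759 = -0.46.
Therefore phi_{22} = -0.4600.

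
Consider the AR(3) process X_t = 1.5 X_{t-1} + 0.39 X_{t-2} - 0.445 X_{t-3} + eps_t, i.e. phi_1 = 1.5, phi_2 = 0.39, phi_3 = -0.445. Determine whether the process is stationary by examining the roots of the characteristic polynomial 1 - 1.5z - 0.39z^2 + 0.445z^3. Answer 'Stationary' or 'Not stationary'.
\text{Not stationary}

The AR(p) characteristic polynomial is P(z) = 1 - 1.5z - 0.39z^2 + 0.445z^3.
Stationarity requires all roots to lie outside the unit circle, i.e. |z| > 1 for every root.
Degree 3: look for a simple real root z0 first, then factor out (1 - z/z0) and solve the remaining quadratic.
Testing z0 = 2: P(2) = 1 + (-1.5)(2) + (-0.39)(2)^2 + (0.445)(2)^3
  = 1 + (-3) + (-1.56) + (3.56) = 0.  So z_0 = 2 is a root, |z_0| = 2.
Divide out the factor (1 - 0.5 z) = (1 - z/z0) (since 1/z0 = 0.5):
  P(z) = (1 - 0.5 z)(1 + (-1) z + (-0.89) z^2)
  [check: z-coef -1 - (0.5) = -1.5; z^2-coef -0.89 - (0.5)(-1) = -0.39; z^3-coef -(0.5)(-0.89) = 0.445.]
Remaining roots from the quadratic factor 1 + (-1) z + (-0.89) z^2:
  Set 1 + (-1) z + (-0.89) z^2 = 0, i.e. a z^2 + b z + c = 0 with a = -0.89, b = -1, c = 1.
  Discriminant D = b^2 - 4ac = (-1)^2 - 4*(-0.89)*1 = 1 - (-3.56) = 4.56.
  D >= 0, so the roots are real: z = (-b +/- sqrt(D)) / (2a) = (1 +/- 2.135416) / (-1.78).
    z_1 = (1 + 2.135416) / (-1.78) = -1.7615,   |z_1| = 1.7615.
    z_2 = (1 - 2.135416) / (-1.78) = 0.6379,   |z_2| = 0.6379.
Moduli of all roots: 2.0000, 1.7615, 0.6379.
All moduli strictly greater than 1? No.
Verdict: Not stationary.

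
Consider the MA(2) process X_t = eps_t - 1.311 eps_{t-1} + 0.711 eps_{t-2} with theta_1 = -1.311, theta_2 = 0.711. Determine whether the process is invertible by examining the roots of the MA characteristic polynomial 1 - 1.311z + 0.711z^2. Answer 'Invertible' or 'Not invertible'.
\text{Invertible}

The MA(q) characteristic polynomial is P(z) = 1 - 1.311z + 0.711z^2.
Invertibility requires all roots to lie outside the unit circle, i.e. |z| > 1 for every root.
Set 1 + (-1.311) z + (0.711) z^2 = 0, i.e. a z^2 + b z + c = 0 with a = 0.711, b = -1.311, c = 1.
Discriminant D = b^2 - 4ac = (-1.311)^2 - 4*(0.711)*1 = 1.718721 - (2.844) = -1.125279.
D < 0, so the roots are the complex-conjugate pair z = (-b +/- i sqrt(-D)) / (2a) = 0.9219 +/- 0.746i.
For a conjugate pair |z|^2 = z * conj(z) = (product of roots) = c/a = 1/(0.711) = 1.40647, so |z| = sqrt(1.40647) = 1.1859 for both roots.
Moduli of all roots: 1.1859, 1.1859.
All moduli strictly greater than 1? Yes.
Verdict: Invertible.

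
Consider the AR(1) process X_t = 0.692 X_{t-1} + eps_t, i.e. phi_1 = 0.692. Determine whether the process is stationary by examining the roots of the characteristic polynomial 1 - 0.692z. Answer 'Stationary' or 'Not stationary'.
\text{Stationary}

The AR(p) characteristic polynomial is P(z) = 1 - 0.692z.
Stationarity requires all roots to lie outside the unit circle, i.e. |z| > 1 for every root.
This is linear in z: 1 + (-0.692) z = 0  =>  z = -1/(-0.692) = 1.445087,  |z| = 1.445087.
Moduli of all roots: 1.4451.
All moduli strictly greater than 1? Yes.
Verdict: Stationary.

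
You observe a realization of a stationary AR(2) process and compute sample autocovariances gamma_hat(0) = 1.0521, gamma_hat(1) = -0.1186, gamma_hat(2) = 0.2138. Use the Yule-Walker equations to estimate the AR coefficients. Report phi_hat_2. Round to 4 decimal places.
\hat\phi_{2} = 0.1930

The Yule-Walker equations for an AR(p) process read, in matrix form,
  Gamma_p phi = r_p,   with   (Gamma_p)_{ij} = gamma(|i - j|),
                       (r_p)_i = gamma(i),   i,j = 1..p.
Substitute the sample gammas (Toeplitz matrix and right-hand side of size 2):
  Gamma_p = [[1.0521, -0.1186], [-0.1186, 1.0521]]
  r_p     = [-0.1186, 0.2138]
Written out:
  1.0521 phi_1 - 0.1186 phi_2 = -0.1186
  -0.1186 phi_1 + 1.0521 phi_2 = 0.2138
Solve by Cramer's rule:
  det = gamma(0)^2 - gamma(1)^2 = (1.0521)^2 - (-0.1186)^2 = 1.10691441 - 0.01406596 = 1.09284845
  phi_hat_1 = [gamma(1) gamma(0) - gamma(1) gamma(2)] / det = [(-0.1186)(1.0521) - (-0.1186)(0.2138)] / 1.09284845 = -0.09942238 / 1.09284845 = -0.091
  phi_hat_2 = [gamma(0) gamma(2) - gamma(1)^2] / det = [(1.0521)(0.2138) - (-0.1186)^2] / 1.09284845 = 0.21087302 / 1.09284845 = 0.193
So phi_hat = [-0.0910, 0.1930].
Therefore phi_hat_2 = 0.1930.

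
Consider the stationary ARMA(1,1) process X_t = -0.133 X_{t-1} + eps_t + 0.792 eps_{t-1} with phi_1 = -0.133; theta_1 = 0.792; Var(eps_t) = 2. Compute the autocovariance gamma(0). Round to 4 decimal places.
\gamma(0) = 2.8842

Multiply the model equation by X_{t-k} and take expectations. With theta_0 = psi_0 = 1 and psi_j the MA(infinity) weights, this gives
  gamma(k) - sum_i phi_i gamma(k-i) = c_k,
  c_k = sigma^2 * sum_{j=k..q} theta_j psi_{j-k}   (c_k = 0 for k > q),
using gamma(-m) = gamma(m).
psi-weights needed (psi_j = theta_j + sum_i phi_i psi_{j-i}):
  psi_1 = theta_1 + phi_1 = 0.792 + (-0.133) = 0.659
Right-hand sides:
  c_0 = sigma^2 (1 + theta_1 psi_1) = 2 * (1 + (0.792)(0.659)) = 2 * 1.521928 = 3.043856
  c_1 = sigma^2 theta_1 = 2 * (0.792) = 1.584
  c_2 = 0
Equations for k = 0 and k = 1 (AR order 1):
  gamma(0) = phi_1 gamma(1) + c_0
  gamma(1) = phi_1 gamma(0) + c_1
Substituting the second into the first: gamma(0) (1 - phi_1^2) = c_0 + phi_1 c_1, so
  gamma(0) = (c_0 + phi_1 c_1) / (1 - phi_1^2) = (3.043856 + (-0.133)(1.584)) / (1 - (-0.133)^2) = 2.833184 / 0.982311 = 2.884203.
Therefore gamma(0) = 2.8842 (to 4 decimal places).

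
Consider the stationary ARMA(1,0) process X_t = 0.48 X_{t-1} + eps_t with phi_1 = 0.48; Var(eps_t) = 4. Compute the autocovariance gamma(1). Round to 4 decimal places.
\gamma(1) = 2.4948

Multiply the model equation by X_{t-k} and take expectations. With theta_0 = psi_0 = 1 and psi_j the MA(infinity) weights, this gives
  gamma(k) - sum_i phi_i gamma(k-i) = c_k,
  c_k = sigma^2 * sum_{j=k..q} theta_j psi_{j-k}   (c_k = 0 for k > q),
using gamma(-m) = gamma(m).
Pure AR (q = 0): c_0 = sigma^2 = 4, c_k = 0 for k >= 1.
Equations for k = 0 and k = 1 (AR order 1):
  gamma(0) = phi_1 gamma(1) + c_0
  gamma(1) = phi_1 gamma(0) + c_1
Substituting the second into the first: gamma(0) (1 - phi_1^2) = c_0 + phi_1 c_1, so
  gamma(0) = c_0 / (1 - phi_1^2) = 4 / (1 - (0.48)^2) = 4 / 0.7696 = 5.197505.
  gamma(1) = phi_1 gamma(0) = (0.48)(5.197505) = 2.494802.
Therefore gamma(1) = 2.4948 (to 4 decimal places).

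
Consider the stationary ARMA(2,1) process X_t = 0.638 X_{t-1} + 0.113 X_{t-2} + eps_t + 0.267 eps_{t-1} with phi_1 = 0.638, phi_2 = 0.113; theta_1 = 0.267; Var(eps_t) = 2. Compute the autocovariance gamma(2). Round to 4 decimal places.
\gamma(2) = 3.8778

Multiply the model equation by X_{t-k} and take expectations. With theta_0 = psi_0 = 1 and psi_j the MA(infinity) weights, this gives
  gamma(k) - sum_i phi_i gamma(k-i) = c_k,
  c_k = sigma^2 * sum_{j=k..q} theta_j psi_{j-k}   (c_k = 0 for k > q),
using gamma(-m) = gamma(m).
psi-weights needed (psi_j = theta_j + sum_i phi_i psi_{j-i}):
  psi_1 = theta_1 + phi_1 = 0.267 + (0.638) = 0.905
Right-hand sides:
  c_0 = sigma^2 (1 + theta_1 psi_1) = 2 * (1 + (0.267)(0.905)) = 2 * 1.241635 = 2.48327
  c_1 = sigma^2 theta_1 = 2 * (0.267) = 0.534
  c_2 = 0
Equations for k = 0, 1, 2 (AR order 2, c_2 = 0):
  (E0) gamma(0) = phi_1 gamma(1) + phi_2 gamma(2) + c_0
  (E1) gamma(1) = phi_1 gamma(0) + phi_2 gamma(1) + c_1
  (E2) gamma(2) = phi_1 gamma(1) + phi_2 gamma(0)
From (E1): gamma(1) = A gamma(0) + B with
  A = phi_1 / (1 - phi_2) = 0.638 / 0.887 = 0.719278,   B = c_1 / (1 - phi_2) = 0.534 / 0.887 = 0.602029.
Insert (E2) into (E0): gamma(0) (1 - phi_2^2) = phi_1 (1 + phi_2) gamma(1) + c_0.
  phi_1 (1 + phi_2) = (0.638)(1.113) = 0.710094,   1 - phi_2^2 = 0.987231.
Replace gamma(1) by A gamma(0) + B and collect gamma(0):
  gamma(0) [0.987231 - (0.710094)(0.719278)] = (0.710094)(0.602029) + 2.48327
  gamma(0) * 0.476476 = 2.910767
  gamma(0) = 2.910767 / 0.476476 = 6.108953.
  gamma(1) = A gamma(0) + B = (0.719278)(6.108953) + (0.602029) = 4.996067.
  gamma(2) = phi_1 gamma(1) + phi_2 gamma(0) = (0.638)(4.996067) + (0.113)(6.108953) = 3.877803.
Therefore gamma(2) = 3.8778 (to 4 decimal places).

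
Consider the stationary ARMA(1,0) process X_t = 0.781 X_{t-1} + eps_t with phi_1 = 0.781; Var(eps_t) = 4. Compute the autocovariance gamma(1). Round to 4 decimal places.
\gamma(1) = 8.0095

Multiply the model equation by X_{t-k} and take expectations. With theta_0 = psi_0 = 1 and psi_j the MA(infinity) weights, this gives
  gamma(k) - sum_i phi_i gamma(k-i) = c_k,
  c_k = sigma^2 * sum_{j=k..q} theta_j psi_{j-k}   (c_k = 0 for k > q),
using gamma(-m) = gamma(m).
Pure AR (q = 0): c_0 = sigma^2 = 4, c_k = 0 for k >= 1.
Equations for k = 0 and k = 1 (AR order 1):
  gamma(0) = phi_1 gamma(1) + c_0
  gamma(1) = phi_1 gamma(0) + c_1
Substituting the second into the first: gamma(0) (1 - phi_1^2) = c_0 + phi_1 c_1, so
  gamma(0) = c_0 / (1 - phi_1^2) = 4 / (1 - (0.781)^2) = 4 / 0.390039 = 10.255385.
  gamma(1) = phi_1 gamma(0) = (0.781)(10.255385) = 8.009455.
Therefore gamma(1) = 8.0095 (to 4 decimal places).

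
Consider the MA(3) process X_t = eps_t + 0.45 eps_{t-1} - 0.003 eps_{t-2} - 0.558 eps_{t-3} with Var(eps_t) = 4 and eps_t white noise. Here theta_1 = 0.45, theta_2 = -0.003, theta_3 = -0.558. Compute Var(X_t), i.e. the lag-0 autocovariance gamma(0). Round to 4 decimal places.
\gamma(0) = 6.0555

For an MA(q) process X_t = eps_t + sum_i theta_i eps_{t-i} with
Var(eps_t) = sigma^2, the variance is
  gamma(0) = sigma^2 * (1 + sum_i theta_i^2).
  sum_i theta_i^2 = (0.45)^2 + (-0.003)^2 + (-0.558)^2 = 0.2025 + 0.000009 + 0.311364 = 0.513873.
  gamma(0) = 4 * (1 + 0.513873) = 4 * 1.513873 = 6.055492, which rounds to 6.0555.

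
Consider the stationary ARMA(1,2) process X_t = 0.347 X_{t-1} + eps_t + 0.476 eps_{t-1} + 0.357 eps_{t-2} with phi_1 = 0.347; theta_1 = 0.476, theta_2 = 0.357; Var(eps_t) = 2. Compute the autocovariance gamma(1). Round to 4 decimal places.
\gamma(1) = 3.0295

Multiply the model equation by X_{t-k} and take expectations. With theta_0 = psi_0 = 1 and psi_j the MA(infinity) weights, this gives
  gamma(k) - sum_i phi_i gamma(k-i) = c_k,
  c_k = sigma^2 * sum_{j=k..q} theta_j psi_{j-k}   (c_k = 0 for k > q),
using gamma(-m) = gamma(m).
psi-weights needed (psi_j = theta_j + sum_i phi_i psi_{j-i}):
  psi_1 = theta_1 + phi_1 = 0.476 + (0.347) = 0.823
  psi_2 = theta_2 + phi_1 psi_1 = 0.357 + (0.347)(0.823) = 0.642581
Right-hand sides:
  c_0 = sigma^2 (1 + theta_1 psi_1 + theta_2 psi_2) = 2 * (1 + (0.476)(0.823) + (0.357)(0.642581)) = 2 * 1.621149 = 3.242299
  c_1 = sigma^2 (theta_1 + theta_2 psi_1) = 2 * (0.476 + (0.357)(0.823)) = 1.539622
  c_2 = sigma^2 theta_2 = 2 * (0.357) = 0.714
Equations for k = 0 and k = 1 (AR order 1):
  gamma(0) = phi_1 gamma(1) + c_0
  gamma(1) = phi_1 gamma(0) + c_1
Substituting the second into the first: gamma(0) (1 - phi_1^2) = c_0 + phi_1 c_1, so
  gamma(0) = (c_0 + phi_1 c_1) / (1 - phi_1^2) = (3.242299 + (0.347)(1.539622)) / (1 - (0.347)^2) = 3.776548 / 0.879591 = 4.293527.
  gamma(1) = phi_1 gamma(0) + c_1 = (0.347)(4.293527) + (1.539622) = 3.029476.
Therefore gamma(1) = 3.0295 (to 4 decimal places).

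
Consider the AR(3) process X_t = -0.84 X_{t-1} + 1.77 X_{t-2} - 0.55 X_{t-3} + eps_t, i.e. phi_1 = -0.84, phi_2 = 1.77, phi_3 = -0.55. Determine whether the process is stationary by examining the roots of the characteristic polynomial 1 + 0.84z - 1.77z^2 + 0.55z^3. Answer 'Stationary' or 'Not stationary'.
\text{Not stationary}

The AR(p) characteristic polynomial is P(z) = 1 + 0.84z - 1.77z^2 + 0.55z^3.
Stationarity requires all roots to lie outside the unit circle, i.e. |z| > 1 for every root.
Degree 3: look for a simple real root z0 first, then factor out (1 - z/z0) and solve the remaining quadratic.
Testing z0 = 2: P(2) = 1 + (0.84)(2) + (-1.77)(2)^2 + (0.55)(2)^3
  = 1 + (1.68) + (-7.08) + (4.4) = 0.  So z_0 = 2 is a root, |z_0| = 2.
Divide out the factor (1 - 0.5 z) = (1 - z/z0) (since 1/z0 = 0.5):
  P(z) = (1 - 0.5 z)(1 + (1.34) z + (-1.1) z^2)
  [check: z-coef 1.34 - (0.5) = 0.84; z^2-coef -1.1 - (0.5)(1.34) = -1.77; z^3-coef -(0.5)(-1.1) = 0.55.]
Remaining roots from the quadratic factor 1 + (1.34) z + (-1.1) z^2:
  Set 1 + (1.34) z + (-1.1) z^2 = 0, i.e. a z^2 + b z + c = 0 with a = -1.1, b = 1.34, c = 1.
  Discriminant D = b^2 - 4ac = (1.34)^2 - 4*(-1.1)*1 = 1.7956 - (-4.4) = 6.1956.
  D >= 0, so the roots are real: z = (-b +/- sqrt(D)) / (2a) = (-1.34 +/- 2.489096) / (-2.2).
    z_1 = (-1.34 + 2.489096) / (-2.2) = -0.5223,   |z_1| = 0.5223.
    z_2 = (-1.34 - 2.489096) / (-2.2) = 1.7405,   |z_2| = 1.7405.
Moduli of all roots: 2.0000, 0.5223, 1.7405.
All moduli strictly greater than 1? No.
Verdict: Not stationary.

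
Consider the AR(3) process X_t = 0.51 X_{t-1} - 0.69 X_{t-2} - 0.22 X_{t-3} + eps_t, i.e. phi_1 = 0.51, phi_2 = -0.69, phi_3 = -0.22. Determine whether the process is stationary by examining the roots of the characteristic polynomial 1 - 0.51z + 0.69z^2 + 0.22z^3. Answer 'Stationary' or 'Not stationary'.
\text{Stationary}

The AR(p) characteristic polynomial is P(z) = 1 - 0.51z + 0.69z^2 + 0.22z^3.
Stationarity requires all roots to lie outside the unit circle, i.e. |z| > 1 for every root.
Degree 3: look for a simple real root z0 first, then factor out (1 - z/z0) and solve the remaining quadratic.
Testing z0 = -4: P(-4) = 1 + (-0.51)(-4) + (0.69)(-4)^2 + (0.22)(-4)^3
  = 1 + (2.04) + (11.04) + (-14.08) = 0.  So z_0 = -4 is a root, |z_0| = 4.
Divide out the factor (1 + 0.25 z) = (1 - z/z0) (since 1/z0 = -0.25):
  P(z) = (1 + 0.25 z)(1 + (-0.76) z + (0.88) z^2)
  [check: z-coef -0.76 - (-0.25) = -0.51; z^2-coef 0.88 - (-0.25)(-0.76) = 0.69; z^3-coef -(-0.25)(0.88) = 0.22.]
Remaining roots from the quadratic factor 1 + (-0.76) z + (0.88) z^2:
  Set 1 + (-0.76) z + (0.88) z^2 = 0, i.e. a z^2 + b z + c = 0 with a = 0.88, b = -0.76, c = 1.
  Discriminant D = b^2 - 4ac = (-0.76)^2 - 4*(0.88)*1 = 0.5776 - (3.52) = -2.9424.
  D < 0, so the roots are the complex-conjugate pair z = (-b +/- i sqrt(-D)) / (2a) = 0.4318 +/- 0.9746i.
  For a conjugate pair |z|^2 = z * conj(z) = (product of roots) = c/a = 1/(0.88) = 1.136364, so |z| = sqrt(1.136364) = 1.066 for both roots.
Moduli of all roots: 4.0000, 1.0660, 1.0660.
All moduli strictly greater than 1? Yes.
Verdict: Stationary.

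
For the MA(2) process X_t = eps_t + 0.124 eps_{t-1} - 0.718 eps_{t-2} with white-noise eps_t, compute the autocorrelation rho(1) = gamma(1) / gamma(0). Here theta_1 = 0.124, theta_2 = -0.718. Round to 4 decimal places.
\rho(1) = 0.0228

For an MA(q) process with theta_0 = 1, the autocovariance is
  gamma(k) = sigma^2 * sum_{i=0..q-k} theta_i * theta_{i+k},
and rho(k) = gamma(k) / gamma(0). Sigma^2 cancels.
  numerator   = (1)*(0.124) + (0.124)*(-0.718) = 0.034968.
  denominator = (1)^2 + (0.124)^2 + (-0.718)^2 = 1.5309.
  rho(1) = 0.034968 / 1.5309 = 0.0228.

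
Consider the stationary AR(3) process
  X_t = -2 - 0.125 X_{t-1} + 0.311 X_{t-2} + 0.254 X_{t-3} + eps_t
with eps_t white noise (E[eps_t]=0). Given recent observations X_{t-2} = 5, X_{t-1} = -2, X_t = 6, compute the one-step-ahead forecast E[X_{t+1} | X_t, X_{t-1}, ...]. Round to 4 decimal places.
E[X_{t+1} \mid \mathcal F_t] = -2.1020

For an AR(p) model X_t = c + sum_i phi_i X_{t-i} + eps_t, the
one-step-ahead conditional mean is
  E[X_{t+1} | X_t, ...] = c + sum_i phi_i X_{t+1-i}.
Substitute known values:
  E[X_{t+1} | ...] = -2 + (-0.125) * (6) + (0.311) * (-2) + (0.254) * (5)
                   = -2.1020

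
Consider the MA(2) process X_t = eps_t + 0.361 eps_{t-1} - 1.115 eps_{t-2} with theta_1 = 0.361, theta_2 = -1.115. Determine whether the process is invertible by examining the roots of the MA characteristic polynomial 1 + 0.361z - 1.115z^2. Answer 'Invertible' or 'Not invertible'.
\text{Not invertible}

The MA(q) characteristic polynomial is P(z) = 1 + 0.361z - 1.115z^2.
Invertibility requires all roots to lie outside the unit circle, i.e. |z| > 1 for every root.
Set 1 + (0.361) z + (-1.115) z^2 = 0, i.e. a z^2 + b z + c = 0 with a = -1.115, b = 0.361, c = 1.
Discriminant D = b^2 - 4ac = (0.361)^2 - 4*(-1.115)*1 = 0.130321 - (-4.46) = 4.590321.
D >= 0, so the roots are real: z = (-b +/- sqrt(D)) / (2a) = (-0.361 +/- 2.142503) / (-2.23).
  z_1 = (-0.361 + 2.142503) / (-2.23) = -0.7989,   |z_1| = 0.7989.
  z_2 = (-0.361 - 2.142503) / (-2.23) = 1.1226,   |z_2| = 1.1226.
Moduli of all roots: 0.7989, 1.1226.
All moduli strictly greater than 1? No.
Verdict: Not invertible.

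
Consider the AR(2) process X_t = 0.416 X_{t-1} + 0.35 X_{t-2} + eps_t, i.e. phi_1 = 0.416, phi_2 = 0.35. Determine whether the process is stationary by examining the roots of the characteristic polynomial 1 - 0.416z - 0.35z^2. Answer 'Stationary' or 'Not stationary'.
\text{Stationary}

The AR(p) characteristic polynomial is P(z) = 1 - 0.416z - 0.35z^2.
Stationarity requires all roots to lie outside the unit circle, i.e. |z| > 1 for every root.
Set 1 + (-0.416) z + (-0.35) z^2 = 0, i.e. a z^2 + b z + c = 0 with a = -0.35, b = -0.416, c = 1.
Discriminant D = b^2 - 4ac = (-0.416)^2 - 4*(-0.35)*1 = 0.173056 - (-1.4) = 1.573056.
D >= 0, so the roots are real: z = (-b +/- sqrt(D)) / (2a) = (0.416 +/- 1.254215) / (-0.7).
  z_1 = (0.416 + 1.254215) / (-0.7) = -2.386,   |z_1| = 2.386.
  z_2 = (0.416 - 1.254215) / (-0.7) = 1.1975,   |z_2| = 1.1975.
Moduli of all roots: 2.3860, 1.1975.
All moduli strictly greater than 1? Yes.
Verdict: Stationary.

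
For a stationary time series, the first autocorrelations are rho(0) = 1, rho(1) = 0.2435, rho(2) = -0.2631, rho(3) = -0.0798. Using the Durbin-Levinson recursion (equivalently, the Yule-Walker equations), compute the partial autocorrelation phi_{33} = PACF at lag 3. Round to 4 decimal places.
\phi_{33} = 0.1080

The PACF at lag k is phi_{kk}, the last component of the solution
to the Yule-Walker system G_k phi = r_k where
  (G_k)_{ij} = rho(|i - j|), (r_k)_i = rho(i), i,j = 1..k.
Equivalently, Durbin-Levinson gives phi_{kk} iteratively:
  phi_{11} = rho(1)
  phi_{kk} = [rho(k) - sum_{j=1..k-1} phi_{k-1,j} rho(k-j)]
            / [1 - sum_{j=1..k-1} phi_{k-1,j} rho(j)],
  phi_{k,j} = phi_{k-1,j} - phi_{kk} phi_{k-1,k-j},  j = 1..k-1.
Step k = 1:
  phi_11 = rho(1) = 0.2435.
Step k = 2:
  phi_22 = [rho(2) - phi_11 rho(1)] / [1 - phi_11 rho(1)] = [-0.2631 - (0.2435)(0.2435)] / [1 - (0.2435)(0.2435)]
         = -0.32239225 / 0.94070775 = -0.342712.
  Update: phi_21 = phi_11 - phi_22 phi_11 = 0.2435 - (-0.342712)(0.2435) = 0.32695.
Step k = 3:
  phi_33 = [rho(3) - phi_21 rho(2) - phi_22 rho(1)] / [1 - phi_21 rho(1) - phi_22 rho(2)]
    numerator   = -0.0798 - (0.32695)(-0.2631) - (-0.342712)(0.2435) = 0.08967115
    denominator = 1 - (0.32695)(0.2435) - (-0.342712)(-0.2631) = 0.83021991
  phi_33 = 0.08967115 / 0.83021991 = 0.108.
Therefore phi_{33} = 0.1080.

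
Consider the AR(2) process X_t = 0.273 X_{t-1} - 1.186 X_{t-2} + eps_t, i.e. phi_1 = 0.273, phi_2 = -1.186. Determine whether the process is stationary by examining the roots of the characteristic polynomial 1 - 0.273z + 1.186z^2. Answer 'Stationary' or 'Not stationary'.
\text{Not stationary}

The AR(p) characteristic polynomial is P(z) = 1 - 0.273z + 1.186z^2.
Stationarity requires all roots to lie outside the unit circle, i.e. |z| > 1 for every root.
Set 1 + (-0.273) z + (1.186) z^2 = 0, i.e. a z^2 + b z + c = 0 with a = 1.186, b = -0.273, c = 1.
Discriminant D = b^2 - 4ac = (-0.273)^2 - 4*(1.186)*1 = 0.074529 - (4.744) = -4.669471.
D < 0, so the roots are the complex-conjugate pair z = (-b +/- i sqrt(-D)) / (2a) = 0.1151 +/- 0.911i.
For a conjugate pair |z|^2 = z * conj(z) = (product of roots) = c/a = 1/(1.186) = 0.84317, so |z| = sqrt(0.84317) = 0.9182 for both roots.
Moduli of all roots: 0.9182, 0.9182.
All moduli strictly greater than 1? No.
Verdict: Not stationary.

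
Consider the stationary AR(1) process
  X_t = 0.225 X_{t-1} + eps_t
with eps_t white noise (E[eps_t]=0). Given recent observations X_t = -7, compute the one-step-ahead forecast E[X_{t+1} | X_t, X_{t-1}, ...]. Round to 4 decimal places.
E[X_{t+1} \mid \mathcal F_t] = -1.5750

For an AR(p) model X_t = c + sum_i phi_i X_{t-i} + eps_t, the
one-step-ahead conditional mean is
  E[X_{t+1} | X_t, ...] = c + sum_i phi_i X_{t+1-i}.
Substitute known values:
  E[X_{t+1} | ...] = (0.225) * (-7)
                   = -1.5750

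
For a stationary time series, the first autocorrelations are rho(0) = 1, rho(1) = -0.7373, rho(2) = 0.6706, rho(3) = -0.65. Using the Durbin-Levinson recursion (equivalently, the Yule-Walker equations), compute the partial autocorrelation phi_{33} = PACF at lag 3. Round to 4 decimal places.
\phi_{33} = -0.2090

The PACF at lag k is phi_{kk}, the last component of the solution
to the Yule-Walker system G_k phi = r_k where
  (G_k)_{ij} = rho(|i - j|), (r_k)_i = rho(i), i,j = 1..k.
Equivalently, Durbin-Levinson gives phi_{kk} iteratively:
  phi_{11} = rho(1)
  phi_{kk} = [rho(k) - sum_{j=1..k-1} phi_{k-1,j} rho(k-j)]
            / [1 - sum_{j=1..k-1} phi_{k-1,j} rho(j)],
  phi_{k,j} = phi_{k-1,j} - phi_{kk} phi_{k-1,k-j},  j = 1..k-1.
Step k = 1:
  phi_11 = rho(1) = -0.7373.
Step k = 2:
  phi_22 = [rho(2) - phi_11 rho(1)] / [1 - phi_11 rho(1)] = [0.6706 - (-0.7373)(-0.7373)] / [1 - (-0.7373)(-0.7373)]
         = 0.12698871 / 0.45638871 = 0.278247.
  Update: phi_21 = phi_11 - phi_22 phi_11 = -0.7373 - (0.278247)(-0.7373) = -0.532149.
Step k = 3:
  phi_33 = [rho(3) - phi_21 rho(2) - phi_22 rho(1)] / [1 - phi_21 rho(1) - phi_22 rho(2)]
    numerator   = -0.65 - (-0.532149)(0.6706) - (0.278247)(-0.7373) = -0.08798975
    denominator = 1 - (-0.532149)(-0.7373) - (0.278247)(0.6706) = 0.4210545
  phi_33 = -0.08798975 / 0.4210545 = -0.209.
Therefore phi_{33} = -0.2090.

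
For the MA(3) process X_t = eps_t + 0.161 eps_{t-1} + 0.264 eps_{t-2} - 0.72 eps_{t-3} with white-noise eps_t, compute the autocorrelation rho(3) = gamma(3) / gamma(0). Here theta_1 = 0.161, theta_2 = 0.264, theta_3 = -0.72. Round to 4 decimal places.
\rho(3) = -0.4461

For an MA(q) process with theta_0 = 1, the autocovariance is
  gamma(k) = sigma^2 * sum_{i=0..q-k} theta_i * theta_{i+k},
and rho(k) = gamma(k) / gamma(0). Sigma^2 cancels.
  numerator   = (1)*(-0.72) = -0.72.
  denominator = (1)^2 + (0.161)^2 + (0.264)^2 + (-0.72)^2 = 1.614017.
  rho(3) = -0.72 / 1.614017 = -0.4461.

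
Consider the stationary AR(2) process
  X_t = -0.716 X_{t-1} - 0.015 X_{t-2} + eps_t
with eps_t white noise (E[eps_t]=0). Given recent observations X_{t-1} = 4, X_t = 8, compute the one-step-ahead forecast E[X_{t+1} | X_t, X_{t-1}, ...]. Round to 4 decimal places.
E[X_{t+1} \mid \mathcal F_t] = -5.7880

For an AR(p) model X_t = c + sum_i phi_i X_{t-i} + eps_t, the
one-step-ahead conditional mean is
  E[X_{t+1} | X_t, ...] = c + sum_i phi_i X_{t+1-i}.
Substitute known values:
  E[X_{t+1} | ...] = (-0.716) * (8) + (-0.015) * (4)
                   = -5.7880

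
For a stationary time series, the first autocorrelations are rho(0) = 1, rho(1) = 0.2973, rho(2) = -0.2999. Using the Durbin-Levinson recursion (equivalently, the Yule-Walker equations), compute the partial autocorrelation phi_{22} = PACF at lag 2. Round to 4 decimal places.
\phi_{22} = -0.4259

The PACF at lag k is phi_{kk}, the last component of the solution
to the Yule-Walker system G_k phi = r_k where
  (G_k)_{ij} = rho(|i - j|), (r_k)_i = rho(i), i,j = 1..k.
Equivalently, Durbin-Levinson gives phi_{kk} iteratively:
  phi_{11} = rho(1)
  phi_{kk} = [rho(k) - sum_{j=1..k-1} phi_{k-1,j} rho(k-j)]
            / [1 - sum_{j=1..k-1} phi_{k-1,j} rho(j)],
  phi_{k,j} = phi_{k-1,j} - phi_{kk} phi_{k-1,k-j},  j = 1..k-1.
Step k = 1:
  phi_11 = rho(1) = 0.2973.
Step k = 2:
  phi_22 = [rho(2) - phi_11 rho(1)] / [1 - phi_11 rho(1)] = [-0.2999 - (0.2973)(0.2973)] / [1 - (0.2973)(0.2973)]
         = -0.38828729 / 0.91161271 = -0.4259.
Therefore phi_{22} = -0.4259.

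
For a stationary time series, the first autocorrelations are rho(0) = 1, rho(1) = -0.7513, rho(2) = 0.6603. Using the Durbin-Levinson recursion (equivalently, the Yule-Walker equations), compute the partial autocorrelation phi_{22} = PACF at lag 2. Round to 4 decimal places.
\phi_{22} = 0.2201

The PACF at lag k is phi_{kk}, the last component of the solution
to the Yule-Walker system G_k phi = r_k where
  (G_k)_{ij} = rho(|i - j|), (r_k)_i = rho(i), i,j = 1..k.
Equivalently, Durbin-Levinson gives phi_{kk} iteratively:
  phi_{11} = rho(1)
  phi_{kk} = [rho(k) - sum_{j=1..k-1} phi_{k-1,j} rho(k-j)]
            / [1 - sum_{j=1..k-1} phi_{k-1,j} rho(j)],
  phi_{k,j} = phi_{k-1,j} - phi_{kk} phi_{k-1,k-j},  j = 1..k-1.
Step k = 1:
  phi_11 = rho(1) = -0.7513.
Step k = 2:
  phi_22 = [rho(2) - phi_11 rho(1)] / [1 - phi_11 rho(1)] = [0.6603 - (-0.7513)(-0.7513)] / [1 - (-0.7513)(-0.7513)]
         = 0.09584831 / 0.43554831 = 0.2201.
Therefore phi_{22} = 0.2201.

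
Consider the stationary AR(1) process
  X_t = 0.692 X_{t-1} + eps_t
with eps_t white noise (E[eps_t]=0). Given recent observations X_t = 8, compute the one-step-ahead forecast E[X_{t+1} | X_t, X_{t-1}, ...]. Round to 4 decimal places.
E[X_{t+1} \mid \mathcal F_t] = 5.5360

For an AR(p) model X_t = c + sum_i phi_i X_{t-i} + eps_t, the
one-step-ahead conditional mean is
  E[X_{t+1} | X_t, ...] = c + sum_i phi_i X_{t+1-i}.
Substitute known values:
  E[X_{t+1} | ...] = (0.692) * (8)
                   = 5.5360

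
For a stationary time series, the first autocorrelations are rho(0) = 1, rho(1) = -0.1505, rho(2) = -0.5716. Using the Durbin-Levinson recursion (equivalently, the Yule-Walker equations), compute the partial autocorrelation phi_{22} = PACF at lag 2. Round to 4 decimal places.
\phi_{22} = -0.6080

The PACF at lag k is phi_{kk}, the last component of the solution
to the Yule-Walker system G_k phi = r_k where
  (G_k)_{ij} = rho(|i - j|), (r_k)_i = rho(i), i,j = 1..k.
Equivalently, Durbin-Levinson gives phi_{kk} iteratively:
  phi_{11} = rho(1)
  phi_{kk} = [rho(k) - sum_{j=1..k-1} phi_{k-1,j} rho(k-j)]
            / [1 - sum_{j=1..k-1} phi_{k-1,j} rho(j)],
  phi_{k,j} = phi_{k-1,j} - phi_{kk} phi_{k-1,k-j},  j = 1..k-1.
Step k = 1:
  phi_11 = rho(1) = -0.1505.
Step k = 2:
  phi_22 = [rho(2) - phi_11 rho(1)] / [1 - phi_11 rho(1)] = [-0.5716 - (-0.1505)(-0.1505)] / [1 - (-0.1505)(-0.1505)]
         = -0.59425025 / 0.97734975 = -0.608.
Therefore phi_{22} = -0.6080.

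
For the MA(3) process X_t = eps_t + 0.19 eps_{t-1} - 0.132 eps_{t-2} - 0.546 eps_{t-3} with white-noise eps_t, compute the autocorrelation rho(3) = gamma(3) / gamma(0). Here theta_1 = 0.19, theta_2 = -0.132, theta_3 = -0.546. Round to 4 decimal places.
\rho(3) = -0.4040

For an MA(q) process with theta_0 = 1, the autocovariance is
  gamma(k) = sigma^2 * sum_{i=0..q-k} theta_i * theta_{i+k},
and rho(k) = gamma(k) / gamma(0). Sigma^2 cancels.
  numerator   = (1)*(-0.546) = -0.546.
  denominator = (1)^2 + (0.19)^2 + (-0.132)^2 + (-0.546)^2 = 1.35164.
  rho(3) = -0.546 / 1.35164 = -0.4040.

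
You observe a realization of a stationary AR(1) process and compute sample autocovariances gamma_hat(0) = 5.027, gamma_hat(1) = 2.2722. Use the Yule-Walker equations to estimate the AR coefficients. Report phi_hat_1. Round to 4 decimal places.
\hat\phi_{1} = 0.4520

The Yule-Walker equations for an AR(p) process read, in matrix form,
  Gamma_p phi = r_p,   with   (Gamma_p)_{ij} = gamma(|i - j|),
                       (r_p)_i = gamma(i),   i,j = 1..p.
Substitute the sample gammas (Toeplitz matrix and right-hand side of size 1):
  Gamma_p = [[5.027]]
  r_p     = [2.2722]
With p = 1 this is the single equation gamma(0) phi_1 = gamma(1):
  phi_hat_1 = gamma(1) / gamma(0) = 2.2722 / 5.027 = 0.4520.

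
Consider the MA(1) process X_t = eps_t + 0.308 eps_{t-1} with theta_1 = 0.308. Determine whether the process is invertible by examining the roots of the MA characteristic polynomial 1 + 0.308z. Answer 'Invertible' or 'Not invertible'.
\text{Invertible}

The MA(q) characteristic polynomial is P(z) = 1 + 0.308z.
Invertibility requires all roots to lie outside the unit circle, i.e. |z| > 1 for every root.
This is linear in z: 1 + (0.308) z = 0  =>  z = -1/(0.308) = -3.246753,  |z| = 3.246753.
Moduli of all roots: 3.2468.
All moduli strictly greater than 1? Yes.
Verdict: Invertible.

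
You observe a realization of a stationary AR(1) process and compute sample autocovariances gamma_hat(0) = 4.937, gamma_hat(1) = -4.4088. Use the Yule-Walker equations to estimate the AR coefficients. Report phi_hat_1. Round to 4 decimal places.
\hat\phi_{1} = -0.8930

The Yule-Walker equations for an AR(p) process read, in matrix form,
  Gamma_p phi = r_p,   with   (Gamma_p)_{ij} = gamma(|i - j|),
                       (r_p)_i = gamma(i),   i,j = 1..p.
Substitute the sample gammas (Toeplitz matrix and right-hand side of size 1):
  Gamma_p = [[4.937]]
  r_p     = [-4.4088]
With p = 1 this is the single equation gamma(0) phi_1 = gamma(1):
  phi_hat_1 = gamma(1) / gamma(0) = -4.4088 / 4.937 = -0.8930.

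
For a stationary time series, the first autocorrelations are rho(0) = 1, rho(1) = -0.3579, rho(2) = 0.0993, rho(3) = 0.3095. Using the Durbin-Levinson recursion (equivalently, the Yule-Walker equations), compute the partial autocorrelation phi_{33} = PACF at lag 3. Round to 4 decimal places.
\phi_{33} = 0.3839

The PACF at lag k is phi_{kk}, the last component of the solution
to the Yule-Walker system G_k phi = r_k where
  (G_k)_{ij} = rho(|i - j|), (r_k)_i = rho(i), i,j = 1..k.
Equivalently, Durbin-Levinson gives phi_{kk} iteratively:
  phi_{11} = rho(1)
  phi_{kk} = [rho(k) - sum_{j=1..k-1} phi_{k-1,j} rho(k-j)]
            / [1 - sum_{j=1..k-1} phi_{k-1,j} rho(j)],
  phi_{k,j} = phi_{k-1,j} - phi_{kk} phi_{k-1,k-j},  j = 1..k-1.
Step k = 1:
  phi_11 = rho(1) = -0.3579.
Step k = 2:
  phi_22 = [rho(2) - phi_11 rho(1)] / [1 - phi_11 rho(1)] = [0.0993 - (-0.3579)(-0.3579)] / [1 - (-0.3579)(-0.3579)]
         = -0.02879241 / 0.87190759 = -0.033022.
  Update: phi_21 = phi_11 - phi_22 phi_11 = -0.3579 - (-0.033022)(-0.3579) = -0.369719.
Step k = 3:
  phi_33 = [rho(3) - phi_21 rho(2) - phi_22 rho(1)] / [1 - phi_21 rho(1) - phi_22 rho(2)]
    numerator   = 0.3095 - (-0.369719)(0.0993) - (-0.033022)(-0.3579) = 0.33439438
    denominator = 1 - (-0.369719)(-0.3579) - (-0.033022)(0.0993) = 0.8709568
  phi_33 = 0.33439438 / 0.8709568 = 0.3839.
Therefore phi_{33} = 0.3839.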